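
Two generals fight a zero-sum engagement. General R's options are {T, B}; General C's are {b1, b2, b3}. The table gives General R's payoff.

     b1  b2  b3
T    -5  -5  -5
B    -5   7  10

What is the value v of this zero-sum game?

Row minima: T → -5, B → -5; maximin = -5.
Column maxima: b1 → -5, b2 → 7, b3 → 10; minimax = -5.
Since maximin = minimax = -5, there is a saddle point and the value is -5.

-5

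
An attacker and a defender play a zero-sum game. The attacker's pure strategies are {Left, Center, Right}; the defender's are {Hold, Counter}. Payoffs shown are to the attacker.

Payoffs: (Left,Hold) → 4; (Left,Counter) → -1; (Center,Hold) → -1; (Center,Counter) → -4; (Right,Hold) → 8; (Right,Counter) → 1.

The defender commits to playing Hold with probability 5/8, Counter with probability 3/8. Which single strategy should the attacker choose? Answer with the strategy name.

Right

Expected payoff of Left: (5/8)·4 + (3/8)·(-1) = 17/8.
Expected payoff of Center: (5/8)·(-1) + (3/8)·(-4) = -17/8.
Expected payoff of Right: (5/8)·8 + (3/8)·1 = 43/8.
The largest is 43/8, so the attacker's best response is Right.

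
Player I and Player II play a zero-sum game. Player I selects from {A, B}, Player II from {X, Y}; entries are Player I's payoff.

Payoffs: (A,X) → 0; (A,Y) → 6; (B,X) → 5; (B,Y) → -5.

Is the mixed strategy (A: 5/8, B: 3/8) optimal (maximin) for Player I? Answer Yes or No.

Yes

Against X this mix gives (5/8)·0 + (3/8)·5 = 15/8.
Against Y this mix gives (5/8)·6 + (3/8)·(-5) = 15/8.
All of Player II's active replies (X, Y) yield 15/8, and no column does worse for Player I. The mix makes Player II indifferent and guarantees 15/8, so it is optimal.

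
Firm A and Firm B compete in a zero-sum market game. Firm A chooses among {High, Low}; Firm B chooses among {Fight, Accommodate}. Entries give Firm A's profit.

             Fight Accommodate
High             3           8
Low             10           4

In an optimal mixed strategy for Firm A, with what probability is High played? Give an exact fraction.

6/11

Row minima: High → 3, Low → 4; maximin = 4.
Column maxima: Fight → 10, Accommodate → 8; minimax = 8.
4 ≠ 8, so there is no saddle point; optimal play is mixed.
Let Firm A play High with probability p. Expected payoff against Fight: 3p + 10(1−p) = −7p + 10; against Accommodate: 8p + 4(1−p) = 4p + 4.
Setting these equal: −7p + 10 = 4p + 4 ⇒ −11p = -6 ⇒ p = 6/11, and the value is (-7)·(6/11) + 10 = 68/11.
For Firm B: with q = P(Fight), equating High's and Low's payoffs gives −5q + 8 = 6q + 4 ⇒ q = 4/11.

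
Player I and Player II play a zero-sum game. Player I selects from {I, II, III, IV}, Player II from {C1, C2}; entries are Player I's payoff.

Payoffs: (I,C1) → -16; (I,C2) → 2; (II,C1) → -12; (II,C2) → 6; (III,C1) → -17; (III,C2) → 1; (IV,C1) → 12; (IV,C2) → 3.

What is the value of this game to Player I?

4

Row minima: I → -16, II → -12, III → -17, IV → 3; maximin = 3.
Column maxima: C1 → 12, C2 → 6; minimax = 6.
3 ≠ 6, so there is no saddle point; optimal play is mixed.
I is strictly dominated by II, so Player I never plays it.
III is strictly dominated by II, so Player I never plays it.
On the remaining 2×2 (II, IV vs C1, C2):
Let Player I play II with probability p. Expected payoff against C1: (-12)p + 12(1−p) = −24p + 12; against C2: 6p + 3(1−p) = 3p + 3.
Setting these equal: −24p + 12 = 3p + 3 ⇒ −27p = -9 ⇒ p = 1/3, and the value is (-24)·(1/3) + 12 = 4.
For Player II: with q = P(C1), equating II's and IV's payoffs gives −18q + 6 = 9q + 3 ⇒ q = 1/9.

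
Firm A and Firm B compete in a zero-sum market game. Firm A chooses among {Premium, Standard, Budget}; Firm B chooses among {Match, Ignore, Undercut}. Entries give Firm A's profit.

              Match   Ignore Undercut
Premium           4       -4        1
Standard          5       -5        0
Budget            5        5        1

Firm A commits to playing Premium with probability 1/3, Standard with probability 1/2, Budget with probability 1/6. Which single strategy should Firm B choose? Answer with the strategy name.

Ignore

If Firm B plays Match, Firm A's expected payoff is (1/3)·4 + (1/2)·5 + (1/6)·5 = 14/3.
If Firm B plays Ignore, Firm A's expected payoff is (1/3)·(-4) + (1/2)·(-5) + (1/6)·5 = -3.
If Firm B plays Undercut, Firm A's expected payoff is (1/3)·1 + (1/2)·0 + (1/6)·1 = 1/2.
Firm B minimizes Firm A's payoff; the smallest is -3, so the best response is Ignore.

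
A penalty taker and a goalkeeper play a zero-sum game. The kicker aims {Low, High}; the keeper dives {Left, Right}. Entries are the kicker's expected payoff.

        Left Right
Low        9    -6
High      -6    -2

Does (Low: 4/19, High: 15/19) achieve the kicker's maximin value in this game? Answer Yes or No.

Yes

Against Left this mix gives (4/19)·9 + (15/19)·(-6) = -54/19.
Against Right this mix gives (4/19)·(-6) + (15/19)·(-2) = -54/19.
All of the keeper's active replies (Left, Right) yield -54/19, and no column does worse for the kicker. The mix makes the keeper indifferent and guarantees -54/19, so it is optimal.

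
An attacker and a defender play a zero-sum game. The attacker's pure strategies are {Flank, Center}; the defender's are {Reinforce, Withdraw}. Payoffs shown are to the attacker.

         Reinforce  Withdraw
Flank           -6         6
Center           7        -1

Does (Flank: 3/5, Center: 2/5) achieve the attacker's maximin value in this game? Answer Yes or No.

Against Reinforce this mix gives (3/5)·(-6) + (2/5)·7 = -4/5.
Against Withdraw this mix gives (3/5)·6 + (2/5)·(-1) = 16/5.
The defender will play Reinforce, holding the attacker to -4/5. Shifting weight toward the row that does better against Reinforce would raise this floor (the equalizing mix achieves 9/5 against both Reinforce and Withdraw), so the proposed strategy is not optimal.

No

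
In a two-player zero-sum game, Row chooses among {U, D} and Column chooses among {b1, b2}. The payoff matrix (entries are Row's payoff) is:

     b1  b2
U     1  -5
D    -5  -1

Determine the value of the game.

-13/5

Row minima: U → -5, D → -5; maximin = -5.
Column maxima: b1 → 1, b2 → -1; minimax = -1.
-5 ≠ -1, so there is no saddle point; optimal play is mixed.
Let Row play U with probability p. Expected payoff against b1: 1p + (-5)(1−p) = 6p − 5; against b2: (-5)p + (-1)(1−p) = −4p − 1.
Setting these equal: 6p − 5 = −4p − 1 ⇒ 10p = 4 ⇒ p = 2/5, and the value is (6)·(2/5) − 5 = -13/5.
For Column: with q = P(b1), equating U's and D's payoffs gives 6q − 5 = −4q − 1 ⇒ q = 2/5.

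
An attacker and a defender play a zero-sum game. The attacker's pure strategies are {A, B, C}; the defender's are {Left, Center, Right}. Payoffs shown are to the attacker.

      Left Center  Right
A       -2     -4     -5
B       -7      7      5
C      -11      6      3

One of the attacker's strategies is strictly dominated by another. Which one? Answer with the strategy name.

C

B gives a strictly higher payoff than C against every column: -7 > -11, 7 > 6, 5 > 3.
So C is strictly dominated and the attacker never plays it.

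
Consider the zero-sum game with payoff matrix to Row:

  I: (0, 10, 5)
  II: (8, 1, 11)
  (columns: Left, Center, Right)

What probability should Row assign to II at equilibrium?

Row minima: I → 0, II → 1; maximin = 1.
Column maxima: Left → 8, Center → 10, Right → 11; minimax = 8.
1 ≠ 8, so there is no saddle point; optimal play is mixed.
Right is strictly dominated by Left (it gives Row strictly more in every row), so Column never plays it.
On the remaining 2×2 (I, II vs Left, Center):
Let Row play I with probability p. Expected payoff against Left: 0p + 8(1−p) = −8p + 8; against Center: 10p + 1(1−p) = 9p + 1.
Setting these equal: −8p + 8 = 9p + 1 ⇒ −17p = -7 ⇒ p = 7/17, and the value is (-8)·(7/17) + 8 = 80/17.
For Column: with q = P(Left), equating I's and II's payoffs gives −10q + 10 = 7q + 1 ⇒ q = 9/17.

10/17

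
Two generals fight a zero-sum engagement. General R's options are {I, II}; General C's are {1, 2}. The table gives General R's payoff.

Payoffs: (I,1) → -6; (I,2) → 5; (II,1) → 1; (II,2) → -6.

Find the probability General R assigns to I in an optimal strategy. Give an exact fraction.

Row minima: I → -6, II → -6; maximin = -6.
Column maxima: 1 → 1, 2 → 5; minimax = 1.
-6 ≠ 1, so there is no saddle point; optimal play is mixed.
Let General R play I with probability p. Expected payoff against 1: (-6)p + 1(1−p) = −7p + 1; against 2: 5p + (-6)(1−p) = 11p − 6.
Setting these equal: −7p + 1 = 11p − 6 ⇒ −18p = -7 ⇒ p = 7/18, and the value is (-7)·(7/18) + 1 = -31/18.
For General C: with q = P(1), equating I's and II's payoffs gives −11q + 5 = 7q − 6 ⇒ q = 11/18.

7/18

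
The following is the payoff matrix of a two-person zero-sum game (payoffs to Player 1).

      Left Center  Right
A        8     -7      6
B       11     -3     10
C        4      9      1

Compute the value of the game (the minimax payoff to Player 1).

31/7

Row minima: A → -7, B → -3, C → 1; maximin = 1.
Column maxima: Left → 11, Center → 9, Right → 10; minimax = 9.
1 ≠ 9, so there is no saddle point; optimal play is mixed.
A is strictly dominated by B, so Player 1 never plays it.
Left is strictly dominated by Right (it gives Player 1 strictly more in every row), so Player 2 never plays it.
On the remaining 2×2 (B, C vs Center, Right):
Let Player 1 play B with probability p. Expected payoff against Center: (-3)p + 9(1−p) = −12p + 9; against Right: 10p + 1(1−p) = 9p + 1.
Setting these equal: −12p + 9 = 9p + 1 ⇒ −21p = -8 ⇒ p = 8/21, and the value is (-12)·(8/21) + 9 = 31/7.
For Player 2: with q = P(Center), equating B's and C's payoffs gives −13q + 10 = 8q + 1 ⇒ q = 3/7.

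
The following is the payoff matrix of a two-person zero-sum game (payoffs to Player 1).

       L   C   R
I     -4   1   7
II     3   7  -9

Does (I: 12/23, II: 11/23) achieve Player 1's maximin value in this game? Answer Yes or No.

Yes

Against L this mix gives (12/23)·(-4) + (11/23)·3 = -15/23.
Against C this mix gives (12/23)·1 + (11/23)·7 = 89/23.
Against R this mix gives (12/23)·7 + (11/23)·(-9) = -15/23.
All of Player 2's active replies (L, R) yield -15/23, and no column does worse for Player 1. The mix makes Player 2 indifferent and guarantees -15/23, so it is optimal.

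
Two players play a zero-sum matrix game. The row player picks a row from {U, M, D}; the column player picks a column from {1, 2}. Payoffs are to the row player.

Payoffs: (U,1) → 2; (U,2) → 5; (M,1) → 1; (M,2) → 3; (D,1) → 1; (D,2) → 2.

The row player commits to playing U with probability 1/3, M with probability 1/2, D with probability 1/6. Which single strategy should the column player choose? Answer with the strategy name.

If the column player plays 1, the row player's expected payoff is (1/3)·2 + (1/2)·1 + (1/6)·1 = 4/3.
If the column player plays 2, the row player's expected payoff is (1/3)·5 + (1/2)·3 + (1/6)·2 = 7/2.
The column player minimizes the row player's payoff; the smallest is 4/3, so the best response is 1.

1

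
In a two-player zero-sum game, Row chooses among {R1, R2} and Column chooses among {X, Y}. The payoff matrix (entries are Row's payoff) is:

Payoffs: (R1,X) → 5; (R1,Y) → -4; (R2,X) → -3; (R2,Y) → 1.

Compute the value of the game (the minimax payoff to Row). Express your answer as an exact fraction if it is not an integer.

-7/13

Row minima: R1 → -4, R2 → -3; maximin = -3.
Column maxima: X → 5, Y → 1; minimax = 1.
-3 ≠ 1, so there is no saddle point; optimal play is mixed.
Let Row play R1 with probability p. Expected payoff against X: 5p + (-3)(1−p) = 8p − 3; against Y: (-4)p + 1(1−p) = −5p + 1.
Setting these equal: 8p − 3 = −5p + 1 ⇒ 13p = 4 ⇒ p = 4/13, and the value is (8)·(4/13) − 3 = -7/13.
For Column: with q = P(X), equating R1's and R2's payoffs gives 9q − 4 = −4q + 1 ⇒ q = 5/13.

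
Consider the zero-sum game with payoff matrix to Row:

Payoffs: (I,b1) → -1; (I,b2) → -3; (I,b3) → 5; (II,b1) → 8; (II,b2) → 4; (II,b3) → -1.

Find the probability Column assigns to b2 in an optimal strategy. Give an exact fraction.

Row minima: I → -3, II → -1; maximin = -1.
Column maxima: b1 → 8, b2 → 4, b3 → 5; minimax = 4.
-1 ≠ 4, so there is no saddle point; optimal play is mixed.
b1 is strictly dominated by b2 (it gives Row strictly more in every row), so Column never plays it.
On the remaining 2×2 (I, II vs b2, b3):
Let Row play I with probability p. Expected payoff against b2: (-3)p + 4(1−p) = −7p + 4; against b3: 5p + (-1)(1−p) = 6p − 1.
Setting these equal: −7p + 4 = 6p − 1 ⇒ −13p = -5 ⇒ p = 5/13, and the value is (-7)·(5/13) + 4 = 17/13.
For Column: with q = P(b2), equating I's and II's payoffs gives −8q + 5 = 5q − 1 ⇒ q = 6/13.

6/13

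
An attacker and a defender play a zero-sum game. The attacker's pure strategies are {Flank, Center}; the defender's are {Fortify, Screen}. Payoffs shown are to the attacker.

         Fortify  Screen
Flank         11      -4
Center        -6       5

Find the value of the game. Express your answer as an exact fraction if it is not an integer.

Row minima: Flank → -4, Center → -6; maximin = -4.
Column maxima: Fortify → 11, Screen → 5; minimax = 5.
-4 ≠ 5, so there is no saddle point; optimal play is mixed.
Let the attacker play Flank with probability p. Expected payoff against Fortify: 11p + (-6)(1−p) = 17p − 6; against Screen: (-4)p + 5(1−p) = −9p + 5.
Setting these equal: 17p − 6 = −9p + 5 ⇒ 26p = 11 ⇒ p = 11/26, and the value is (17)·(11/26) − 6 = 31/26.
For the defender: with q = P(Fortify), equating Flank's and Center's payoffs gives 15q − 4 = −11q + 5 ⇒ q = 9/26.

31/26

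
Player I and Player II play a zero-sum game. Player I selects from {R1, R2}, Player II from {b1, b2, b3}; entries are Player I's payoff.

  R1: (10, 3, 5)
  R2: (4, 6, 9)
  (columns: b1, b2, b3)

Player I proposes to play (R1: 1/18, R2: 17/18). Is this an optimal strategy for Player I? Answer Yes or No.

Against b1 this mix gives (1/18)·10 + (17/18)·4 = 13/3.
Against b2 this mix gives (1/18)·3 + (17/18)·6 = 35/6.
Against b3 this mix gives (1/18)·5 + (17/18)·9 = 79/9.
Player II will play b1, holding Player I to 13/3. Shifting weight toward the row that does better against b1 would raise this floor (the equalizing mix achieves 16/3 against both b1 and b2), so the proposed strategy is not optimal.

No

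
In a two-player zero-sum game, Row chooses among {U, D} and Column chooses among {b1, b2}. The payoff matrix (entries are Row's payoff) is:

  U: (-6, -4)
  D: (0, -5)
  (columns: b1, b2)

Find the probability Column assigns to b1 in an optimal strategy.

1/7

Row minima: U → -6, D → -5; maximin = -5.
Column maxima: b1 → 0, b2 → -4; minimax = -4.
-5 ≠ -4, so there is no saddle point; optimal play is mixed.
Let Row play U with probability p. Expected payoff against b1: (-6)p + 0(1−p) = −6p; against b2: (-4)p + (-5)(1−p) = p − 5.
Setting these equal: −6p = p − 5 ⇒ −7p = -5 ⇒ p = 5/7, and the value is (-6)·(5/7) = -30/7.
For Column: with q = P(b1), equating U's and D's payoffs gives −2q − 4 = 5q − 5 ⇒ q = 1/7.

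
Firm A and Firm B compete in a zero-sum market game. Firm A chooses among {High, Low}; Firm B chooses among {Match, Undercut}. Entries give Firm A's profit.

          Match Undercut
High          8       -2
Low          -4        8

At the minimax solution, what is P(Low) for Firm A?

5/11

Row minima: High → -2, Low → -4; maximin = -2.
Column maxima: Match → 8, Undercut → 8; minimax = 8.
-2 ≠ 8, so there is no saddle point; optimal play is mixed.
Let Firm A play High with probability p. Expected payoff against Match: 8p + (-4)(1−p) = 12p − 4; against Undercut: (-2)p + 8(1−p) = −10p + 8.
Setting these equal: 12p − 4 = −10p + 8 ⇒ 22p = 12 ⇒ p = 6/11, and the value is (12)·(6/11) − 4 = 28/11.
For Firm B: with q = P(Match), equating High's and Low's payoffs gives 10q − 2 = −12q + 8 ⇒ q = 5/11.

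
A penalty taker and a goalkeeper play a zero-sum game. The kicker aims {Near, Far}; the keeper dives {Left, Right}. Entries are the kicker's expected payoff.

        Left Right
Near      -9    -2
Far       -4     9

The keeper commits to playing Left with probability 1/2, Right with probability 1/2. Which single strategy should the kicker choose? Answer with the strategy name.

Expected payoff of Near: (1/2)·(-9) + (1/2)·(-2) = -11/2.
Expected payoff of Far: (1/2)·(-4) + (1/2)·9 = 5/2.
The largest is 5/2, so the kicker's best response is Far.

Far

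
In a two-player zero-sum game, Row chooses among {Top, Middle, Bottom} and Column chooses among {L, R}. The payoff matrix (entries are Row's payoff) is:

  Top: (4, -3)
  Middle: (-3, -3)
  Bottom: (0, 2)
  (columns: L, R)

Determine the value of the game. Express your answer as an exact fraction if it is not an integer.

Row minima: Top → -3, Middle → -3, Bottom → 0; maximin = 0.
Column maxima: L → 4, R → 2; minimax = 2.
0 ≠ 2, so there is no saddle point; optimal play is mixed.
Middle is strictly dominated by Bottom, so Row never plays it.
On the remaining 2×2 (Top, Bottom vs L, R):
Let Row play Top with probability p. Expected payoff against L: 4p + 0(1−p) = 4p; against R: (-3)p + 2(1−p) = −5p + 2.
Setting these equal: 4p = −5p + 2 ⇒ 9p = 2 ⇒ p = 2/9, and the value is (4)·(2/9) = 8/9.
For Column: with q = P(L), equating Top's and Bottom's payoffs gives 7q − 3 = −2q + 2 ⇒ q = 5/9.

8/9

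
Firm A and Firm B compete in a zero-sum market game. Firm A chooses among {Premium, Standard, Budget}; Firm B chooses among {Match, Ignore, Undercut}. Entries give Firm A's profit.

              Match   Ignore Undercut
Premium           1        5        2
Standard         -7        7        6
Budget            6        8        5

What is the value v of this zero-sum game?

Row minima: Premium → 1, Standard → -7, Budget → 5; maximin = 5.
Column maxima: Match → 6, Ignore → 8, Undercut → 6; minimax = 6.
5 ≠ 6, so there is no saddle point; optimal play is mixed.
Premium is strictly dominated by Budget, so Firm A never plays it.
Ignore is strictly dominated by Match (it gives Firm A strictly more in every row), so Firm B never plays it.
On the remaining 2×2 (Standard, Budget vs Match, Undercut):
Let Firm A play Standard with probability p. Expected payoff against Match: (-7)p + 6(1−p) = −13p + 6; against Undercut: 6p + 5(1−p) = p + 5.
Setting these equal: −13p + 6 = p + 5 ⇒ −14p = -1 ⇒ p = 1/14, and the value is (-13)·(1/14) + 6 = 71/14.
For Firm B: with q = P(Match), equating Standard's and Budget's payoffs gives −13q + 6 = q + 5 ⇒ q = 1/14.

71/14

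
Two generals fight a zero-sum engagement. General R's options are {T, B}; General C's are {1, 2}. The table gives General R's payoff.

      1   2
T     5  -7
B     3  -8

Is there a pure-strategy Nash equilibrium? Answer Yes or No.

Row minima: T → -7, B → -8; maximin = -7.
Column maxima: 1 → 5, 2 → -7; minimax = -7.
maximin = minimax = -7, so a saddle point exists.

Yes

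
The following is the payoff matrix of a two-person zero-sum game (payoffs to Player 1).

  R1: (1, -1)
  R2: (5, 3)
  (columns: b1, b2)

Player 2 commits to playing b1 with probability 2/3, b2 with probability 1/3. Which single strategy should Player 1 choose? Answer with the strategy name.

Expected payoff of R1: (2/3)·1 + (1/3)·(-1) = 1/3.
Expected payoff of R2: (2/3)·5 + (1/3)·3 = 13/3.
The largest is 13/3, so Player 1's best response is R2.

R2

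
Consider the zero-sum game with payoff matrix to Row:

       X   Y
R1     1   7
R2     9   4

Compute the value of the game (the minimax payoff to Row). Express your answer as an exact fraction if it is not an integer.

Row minima: R1 → 1, R2 → 4; maximin = 4.
Column maxima: X → 9, Y → 7; minimax = 7.
4 ≠ 7, so there is no saddle point; optimal play is mixed.
Let Row play R1 with probability p. Expected payoff against X: 1p + 9(1−p) = −8p + 9; against Y: 7p + 4(1−p) = 3p + 4.
Setting these equal: −8p + 9 = 3p + 4 ⇒ −11p = -5 ⇒ p = 5/11, and the value is (-8)·(5/11) + 9 = 59/11.
For Column: with q = P(X), equating R1's and R2's payoffs gives −6q + 7 = 5q + 4 ⇒ q = 3/11.

59/11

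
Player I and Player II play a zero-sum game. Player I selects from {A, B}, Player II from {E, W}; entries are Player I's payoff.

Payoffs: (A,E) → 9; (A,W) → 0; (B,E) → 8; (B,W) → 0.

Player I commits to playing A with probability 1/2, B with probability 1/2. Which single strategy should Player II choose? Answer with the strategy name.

If Player II plays E, Player I's expected payoff is (1/2)·9 + (1/2)·8 = 17/2.
If Player II plays W, Player I's expected payoff is (1/2)·0 + (1/2)·0 = 0.
Player II minimizes Player I's payoff; the smallest is 0, so the best response is W.

W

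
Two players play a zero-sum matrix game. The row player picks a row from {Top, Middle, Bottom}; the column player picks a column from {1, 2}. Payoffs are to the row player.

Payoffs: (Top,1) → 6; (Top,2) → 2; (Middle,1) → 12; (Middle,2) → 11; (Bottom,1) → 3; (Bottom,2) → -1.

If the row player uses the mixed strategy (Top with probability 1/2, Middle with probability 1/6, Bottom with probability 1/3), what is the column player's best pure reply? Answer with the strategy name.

If the column player plays 1, the row player's expected payoff is (1/2)·6 + (1/6)·12 + (1/3)·3 = 6.
If the column player plays 2, the row player's expected payoff is (1/2)·2 + (1/6)·11 + (1/3)·(-1) = 5/2.
The column player minimizes the row player's payoff; the smallest is 5/2, so the best response is 2.

2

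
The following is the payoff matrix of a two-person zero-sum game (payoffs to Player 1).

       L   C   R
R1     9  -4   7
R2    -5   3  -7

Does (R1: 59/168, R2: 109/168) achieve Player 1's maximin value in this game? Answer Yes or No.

Against L this mix gives (59/168)·9 + (109/168)·(-5) = -1/12.
Against C this mix gives (59/168)·(-4) + (109/168)·3 = 13/24.
Against R this mix gives (59/168)·7 + (109/168)·(-7) = -25/12.
Player 2 will play R, holding Player 1 to -25/12. Shifting weight toward the row that does better against R would raise this floor (the equalizing mix achieves -1/3 against both R and C), so the proposed strategy is not optimal.

No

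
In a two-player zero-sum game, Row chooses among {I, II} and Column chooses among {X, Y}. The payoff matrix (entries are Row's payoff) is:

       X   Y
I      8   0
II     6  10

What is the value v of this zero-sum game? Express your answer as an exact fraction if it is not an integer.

Row minima: I → 0, II → 6; maximin = 6.
Column maxima: X → 8, Y → 10; minimax = 8.
6 ≠ 8, so there is no saddle point; optimal play is mixed.
Let Row play I with probability p. Expected payoff against X: 8p + 6(1−p) = 2p + 6; against Y: 0p + 10(1−p) = −10p + 10.
Setting these equal: 2p + 6 = −10p + 10 ⇒ 12p = 4 ⇒ p = 1/3, and the value is (2)·(1/3) + 6 = 20/3.
For Column: with q = P(X), equating I's and II's payoffs gives 8q = −4q + 10 ⇒ q = 5/6.

20/3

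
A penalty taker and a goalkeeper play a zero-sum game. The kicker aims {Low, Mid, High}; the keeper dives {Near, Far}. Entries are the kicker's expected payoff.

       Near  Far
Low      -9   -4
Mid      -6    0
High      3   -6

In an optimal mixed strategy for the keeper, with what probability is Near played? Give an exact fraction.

Row minima: Low → -9, Mid → -6, High → -6; maximin = -6.
Column maxima: Near → 3, Far → 0; minimax = 0.
-6 ≠ 0, so there is no saddle point; optimal play is mixed.
Low is strictly dominated by Mid, so the kicker never plays it.
On the remaining 2×2 (Mid, High vs Near, Far):
Let the kicker play Mid with probability p. Expected payoff against Near: (-6)p + 3(1−p) = −9p + 3; against Far: 0p + (-6)(1−p) = 6p − 6.
Setting these equal: −9p + 3 = 6p − 6 ⇒ −15p = -9 ⇒ p = 3/5, and the value is (-9)·(3/5) + 3 = -12/5.
For the keeper: with q = P(Near), equating Mid's and High's payoffs gives −6q = 9q − 6 ⇒ q = 2/5.

2/5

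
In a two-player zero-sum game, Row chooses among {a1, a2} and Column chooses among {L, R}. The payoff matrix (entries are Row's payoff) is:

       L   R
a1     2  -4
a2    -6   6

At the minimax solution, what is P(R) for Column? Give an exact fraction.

Row minima: a1 → -4, a2 → -6; maximin = -4.
Column maxima: L → 2, R → 6; minimax = 2.
-4 ≠ 2, so there is no saddle point; optimal play is mixed.
Let Row play a1 with probability p. Expected payoff against L: 2p + (-6)(1−p) = 8p − 6; against R: (-4)p + 6(1−p) = −10p + 6.
Setting these equal: 8p − 6 = −10p + 6 ⇒ 18p = 12 ⇒ p = 2/3, and the value is (8)·(2/3) − 6 = -2/3.
For Column: with q = P(L), equating a1's and a2's payoffs gives 6q − 4 = −12q + 6 ⇒ q = 5/9.

4/9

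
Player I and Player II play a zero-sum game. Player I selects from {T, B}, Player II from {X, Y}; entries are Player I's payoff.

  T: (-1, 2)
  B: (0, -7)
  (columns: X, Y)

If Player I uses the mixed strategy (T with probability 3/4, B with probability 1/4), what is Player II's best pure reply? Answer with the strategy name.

X

If Player II plays X, Player I's expected payoff is (3/4)·(-1) + (1/4)·0 = -3/4.
If Player II plays Y, Player I's expected payoff is (3/4)·2 + (1/4)·(-7) = -1/4.
Player II minimizes Player I's payoff; the smallest is -3/4, so the best response is X.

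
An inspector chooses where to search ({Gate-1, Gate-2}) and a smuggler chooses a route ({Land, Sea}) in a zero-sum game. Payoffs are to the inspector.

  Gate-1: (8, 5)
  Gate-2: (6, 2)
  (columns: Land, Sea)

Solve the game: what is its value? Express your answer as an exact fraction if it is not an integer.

Row minima: Gate-1 → 5, Gate-2 → 2; maximin = 5.
Column maxima: Land → 8, Sea → 5; minimax = 5.
Since maximin = minimax = 5, there is a saddle point and the value is 5.

5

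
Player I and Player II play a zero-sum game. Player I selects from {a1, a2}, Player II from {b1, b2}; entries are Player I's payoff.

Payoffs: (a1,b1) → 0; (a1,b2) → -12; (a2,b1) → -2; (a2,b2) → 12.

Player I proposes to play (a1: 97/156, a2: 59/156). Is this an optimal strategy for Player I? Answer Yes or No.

Against b1 this mix gives (97/156)·0 + (59/156)·(-2) = -59/78.
Against b2 this mix gives (97/156)·(-12) + (59/156)·12 = -38/13.
Player II will play b2, holding Player I to -38/13. Shifting weight toward the row that does better against b2 would raise this floor (the equalizing mix achieves -12/13 against both b2 and b1), so the proposed strategy is not optimal.

No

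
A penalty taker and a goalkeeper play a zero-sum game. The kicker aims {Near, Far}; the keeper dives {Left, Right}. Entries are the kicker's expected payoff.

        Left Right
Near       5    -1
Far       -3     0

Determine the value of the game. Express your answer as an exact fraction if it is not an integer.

Row minima: Near → -1, Far → -3; maximin = -1.
Column maxima: Left → 5, Right → 0; minimax = 0.
-1 ≠ 0, so there is no saddle point; optimal play is mixed.
Let the kicker play Near with probability p. Expected payoff against Left: 5p + (-3)(1−p) = 8p − 3; against Right: (-1)p + 0(1−p) = −p.
Setting these equal: 8p − 3 = −p ⇒ 9p = 3 ⇒ p = 1/3, and the value is (8)·(1/3) − 3 = -1/3.
For the keeper: with q = P(Left), equating Near's and Far's payoffs gives 6q − 1 = −3q ⇒ q = 1/9.

-1/3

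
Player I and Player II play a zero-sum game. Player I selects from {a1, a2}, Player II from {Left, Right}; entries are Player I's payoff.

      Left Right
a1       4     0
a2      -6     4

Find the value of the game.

8/7

Row minima: a1 → 0, a2 → -6; maximin = 0.
Column maxima: Left → 4, Right → 4; minimax = 4.
0 ≠ 4, so there is no saddle point; optimal play is mixed.
Let Player I play a1 with probability p. Expected payoff against Left: 4p + (-6)(1−p) = 10p − 6; against Right: 0p + 4(1−p) = −4p + 4.
Setting these equal: 10p − 6 = −4p + 4 ⇒ 14p = 10 ⇒ p = 5/7, and the value is (10)·(5/7) − 6 = 8/7.
For Player II: with q = P(Left), equating a1's and a2's payoffs gives 4q = −10q + 4 ⇒ q = 2/7.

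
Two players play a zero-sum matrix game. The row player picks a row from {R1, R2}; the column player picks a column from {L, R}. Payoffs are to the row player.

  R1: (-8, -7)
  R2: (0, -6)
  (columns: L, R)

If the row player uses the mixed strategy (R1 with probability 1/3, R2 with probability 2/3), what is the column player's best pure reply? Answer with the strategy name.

R

If the column player plays L, the row player's expected payoff is (1/3)·(-8) + (2/3)·0 = -8/3.
If the column player plays R, the row player's expected payoff is (1/3)·(-7) + (2/3)·(-6) = -19/3.
The column player minimizes the row player's payoff; the smallest is -19/3, so the best response is R.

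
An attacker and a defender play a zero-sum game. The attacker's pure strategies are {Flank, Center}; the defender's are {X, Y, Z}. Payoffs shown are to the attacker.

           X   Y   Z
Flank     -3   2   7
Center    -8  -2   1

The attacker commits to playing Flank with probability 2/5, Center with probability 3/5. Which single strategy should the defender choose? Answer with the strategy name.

X

If the defender plays X, the attacker's expected payoff is (2/5)·(-3) + (3/5)·(-8) = -6.
If the defender plays Y, the attacker's expected payoff is (2/5)·2 + (3/5)·(-2) = -2/5.
If the defender plays Z, the attacker's expected payoff is (2/5)·7 + (3/5)·1 = 17/5.
The defender minimizes the attacker's payoff; the smallest is -6, so the best response is X.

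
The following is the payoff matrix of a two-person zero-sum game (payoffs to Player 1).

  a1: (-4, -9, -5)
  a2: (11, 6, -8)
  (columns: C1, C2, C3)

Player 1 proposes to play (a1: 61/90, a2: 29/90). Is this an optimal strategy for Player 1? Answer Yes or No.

No

Against C1 this mix gives (61/90)·(-4) + (29/90)·11 = 5/6.
Against C2 this mix gives (61/90)·(-9) + (29/90)·6 = -25/6.
Against C3 this mix gives (61/90)·(-5) + (29/90)·(-8) = -179/30.
Player 2 will play C3, holding Player 1 to -179/30. Shifting weight toward the row that does better against C3 would raise this floor (the equalizing mix achieves -17/3 against both C3 and C2), so the proposed strategy is not optimal.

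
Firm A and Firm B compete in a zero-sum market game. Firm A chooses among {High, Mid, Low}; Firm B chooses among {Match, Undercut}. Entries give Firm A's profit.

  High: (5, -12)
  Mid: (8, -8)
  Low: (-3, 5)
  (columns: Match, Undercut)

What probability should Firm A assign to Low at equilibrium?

Row minima: High → -12, Mid → -8, Low → -3; maximin = -3.
Column maxima: Match → 8, Undercut → 5; minimax = 5.
-3 ≠ 5, so there is no saddle point; optimal play is mixed.
High is strictly dominated by Mid, so Firm A never plays it.
On the remaining 2×2 (Mid, Low vs Match, Undercut):
Let Firm A play Mid with probability p. Expected payoff against Match: 8p + (-3)(1−p) = 11p − 3; against Undercut: (-8)p + 5(1−p) = −13p + 5.
Setting these equal: 11p − 3 = −13p + 5 ⇒ 24p = 8 ⇒ p = 1/3, and the value is (11)·(1/3) − 3 = 2/3.
For Firm B: with q = P(Match), equating Mid's and Low's payoffs gives 16q − 8 = −8q + 5 ⇒ q = 13/24.

2/3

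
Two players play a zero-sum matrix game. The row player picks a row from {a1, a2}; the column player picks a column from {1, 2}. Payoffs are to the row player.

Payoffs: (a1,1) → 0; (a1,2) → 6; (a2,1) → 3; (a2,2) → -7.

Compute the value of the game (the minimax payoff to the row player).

9/8

Row minima: a1 → 0, a2 → -7; maximin = 0.
Column maxima: 1 → 3, 2 → 6; minimax = 3.
0 ≠ 3, so there is no saddle point; optimal play is mixed.
Let the row player play a1 with probability p. Expected payoff against 1: 0p + 3(1−p) = −3p + 3; against 2: 6p + (-7)(1−p) = 13p − 7.
Setting these equal: −3p + 3 = 13p − 7 ⇒ −16p = -10 ⇒ p = 5/8, and the value is (-3)·(5/8) + 3 = 9/8.
For the column player: with q = P(1), equating a1's and a2's payoffs gives −6q + 6 = 10q − 7 ⇒ q = 13/16.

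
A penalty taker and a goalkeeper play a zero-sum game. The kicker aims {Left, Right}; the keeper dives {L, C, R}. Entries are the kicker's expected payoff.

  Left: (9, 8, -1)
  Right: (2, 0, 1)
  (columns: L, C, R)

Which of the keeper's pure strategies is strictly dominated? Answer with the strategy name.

C holds the kicker's payoff strictly below L in every row: 8 < 9, 0 < 2.
So L is strictly dominated for the keeper.

L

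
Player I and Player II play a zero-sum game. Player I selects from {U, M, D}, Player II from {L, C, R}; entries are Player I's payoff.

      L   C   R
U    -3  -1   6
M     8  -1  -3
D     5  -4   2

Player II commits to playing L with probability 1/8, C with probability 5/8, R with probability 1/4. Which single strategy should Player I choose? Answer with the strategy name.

Expected payoff of U: (1/8)·(-3) + (5/8)·(-1) + (1/4)·6 = 1/2.
Expected payoff of M: (1/8)·8 + (5/8)·(-1) + (1/4)·(-3) = -3/8.
Expected payoff of D: (1/8)·5 + (5/8)·(-4) + (1/4)·2 = -11/8.
The largest is 1/2, so Player I's best response is U.

U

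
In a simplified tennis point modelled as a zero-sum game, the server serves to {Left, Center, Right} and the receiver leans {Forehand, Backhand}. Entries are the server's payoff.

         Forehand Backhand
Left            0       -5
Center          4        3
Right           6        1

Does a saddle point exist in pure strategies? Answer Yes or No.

Yes

Row minima: Left → -5, Center → 3, Right → 1; maximin = 3.
Column maxima: Forehand → 6, Backhand → 3; minimax = 3.
maximin = minimax = 3, so a saddle point exists.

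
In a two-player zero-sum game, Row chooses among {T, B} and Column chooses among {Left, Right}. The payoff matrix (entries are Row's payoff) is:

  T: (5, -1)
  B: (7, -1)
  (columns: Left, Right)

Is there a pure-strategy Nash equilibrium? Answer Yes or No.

Row minima: T → -1, B → -1; maximin = -1.
Column maxima: Left → 7, Right → -1; minimax = -1.
maximin = minimax = -1, so a saddle point exists.

Yes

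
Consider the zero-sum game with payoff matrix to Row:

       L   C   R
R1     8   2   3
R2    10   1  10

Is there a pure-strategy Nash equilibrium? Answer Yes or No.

Yes

Row minima: R1 → 2, R2 → 1; maximin = 2.
Column maxima: L → 10, C → 2, R → 10; minimax = 2.
maximin = minimax = 2, so a saddle point exists.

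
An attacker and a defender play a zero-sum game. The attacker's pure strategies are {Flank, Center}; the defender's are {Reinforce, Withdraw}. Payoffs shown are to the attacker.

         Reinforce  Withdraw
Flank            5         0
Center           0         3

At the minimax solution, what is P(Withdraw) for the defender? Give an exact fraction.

5/8

Row minima: Flank → 0, Center → 0; maximin = 0.
Column maxima: Reinforce → 5, Withdraw → 3; minimax = 3.
0 ≠ 3, so there is no saddle point; optimal play is mixed.
Let the attacker play Flank with probability p. Expected payoff against Reinforce: 5p + 0(1−p) = 5p; against Withdraw: 0p + 3(1−p) = −3p + 3.
Setting these equal: 5p = −3p + 3 ⇒ 8p = 3 ⇒ p = 3/8, and the value is (5)·(3/8) = 15/8.
For the defender: with q = P(Reinforce), equating Flank's and Center's payoffs gives 5q = −3q + 3 ⇒ q = 3/8.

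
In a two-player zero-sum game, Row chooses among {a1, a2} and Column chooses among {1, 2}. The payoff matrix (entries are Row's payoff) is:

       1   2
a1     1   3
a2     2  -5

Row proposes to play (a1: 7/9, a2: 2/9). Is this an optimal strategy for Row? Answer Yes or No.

Yes

Against 1 this mix gives (7/9)·1 + (2/9)·2 = 11/9.
Against 2 this mix gives (7/9)·3 + (2/9)·(-5) = 11/9.
All of Column's active replies (1, 2) yield 11/9, and no column does worse for Row. The mix makes Column indifferent and guarantees 11/9, so it is optimal.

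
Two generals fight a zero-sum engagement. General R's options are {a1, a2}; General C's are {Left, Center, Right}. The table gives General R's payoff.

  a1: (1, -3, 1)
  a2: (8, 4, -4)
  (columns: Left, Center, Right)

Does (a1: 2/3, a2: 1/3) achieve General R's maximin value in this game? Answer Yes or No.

Yes

Against Left this mix gives (2/3)·1 + (1/3)·8 = 10/3.
Against Center this mix gives (2/3)·(-3) + (1/3)·4 = -2/3.
Against Right this mix gives (2/3)·1 + (1/3)·(-4) = -2/3.
All of General C's active replies (Center, Right) yield -2/3, and no column does worse for General R. The mix makes General C indifferent and guarantees -2/3, so it is optimal.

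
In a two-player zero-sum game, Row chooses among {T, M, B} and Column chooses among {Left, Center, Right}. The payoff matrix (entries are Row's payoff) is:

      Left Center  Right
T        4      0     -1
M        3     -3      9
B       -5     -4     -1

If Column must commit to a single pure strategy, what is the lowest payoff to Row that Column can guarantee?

0

Column maxima: Left → 4, Center → 0, Right → 9.
The smallest of these is 0.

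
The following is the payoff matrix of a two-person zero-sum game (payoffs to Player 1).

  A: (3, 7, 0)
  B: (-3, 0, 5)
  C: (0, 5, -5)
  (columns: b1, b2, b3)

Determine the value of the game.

15/11

Row minima: A → 0, B → -3, C → -5; maximin = 0.
Column maxima: b1 → 3, b2 → 7, b3 → 5; minimax = 3.
0 ≠ 3, so there is no saddle point; optimal play is mixed.
C is strictly dominated by A, so Player 1 never plays it.
b2 is strictly dominated by b1 (it gives Player 1 strictly more in every row), so Player 2 never plays it.
On the remaining 2×2 (A, B vs b1, b3):
Let Player 1 play A with probability p. Expected payoff against b1: 3p + (-3)(1−p) = 6p − 3; against b3: 0p + 5(1−p) = −5p + 5.
Setting these equal: 6p − 3 = −5p + 5 ⇒ 11p = 8 ⇒ p = 8/11, and the value is (6)·(8/11) − 3 = 15/11.
For Player 2: with q = P(b1), equating A's and B's payoffs gives 3q = −8q + 5 ⇒ q = 5/11.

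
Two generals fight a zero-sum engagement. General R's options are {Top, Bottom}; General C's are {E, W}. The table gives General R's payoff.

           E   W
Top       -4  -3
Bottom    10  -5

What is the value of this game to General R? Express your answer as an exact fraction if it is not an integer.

Row minima: Top → -4, Bottom → -5; maximin = -4.
Column maxima: E → 10, W → -3; minimax = -3.
-4 ≠ -3, so there is no saddle point; optimal play is mixed.
Let General R play Top with probability p. Expected payoff against E: (-4)p + 10(1−p) = −14p + 10; against W: (-3)p + (-5)(1−p) = 2p − 5.
Setting these equal: −14p + 10 = 2p − 5 ⇒ −16p = -15 ⇒ p = 15/16, and the value is (-14)·(15/16) + 10 = -25/8.
For General C: with q = P(E), equating Top's and Bottom's payoffs gives −q − 3 = 15q − 5 ⇒ q = 1/8.

-25/8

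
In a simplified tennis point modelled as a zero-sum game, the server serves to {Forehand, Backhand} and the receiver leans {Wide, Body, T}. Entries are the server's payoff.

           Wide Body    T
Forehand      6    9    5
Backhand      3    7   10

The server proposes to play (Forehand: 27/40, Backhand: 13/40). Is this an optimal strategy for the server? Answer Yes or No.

Against Wide this mix gives (27/40)·6 + (13/40)·3 = 201/40.
Against Body this mix gives (27/40)·9 + (13/40)·7 = 167/20.
Against T this mix gives (27/40)·5 + (13/40)·10 = 53/8.
The receiver will play Wide, holding the server to 201/40. Shifting weight toward the row that does better against Wide would raise this floor (the equalizing mix achieves 45/8 against both Wide and T), so the proposed strategy is not optimal.

No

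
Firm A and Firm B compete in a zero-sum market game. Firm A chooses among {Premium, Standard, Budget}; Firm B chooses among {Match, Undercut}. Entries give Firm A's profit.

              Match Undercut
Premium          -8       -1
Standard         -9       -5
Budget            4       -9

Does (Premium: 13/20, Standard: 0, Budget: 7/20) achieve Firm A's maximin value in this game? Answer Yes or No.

Against Match this mix gives (13/20)·(-8) + (7/20)·4 = -19/5.
Against Undercut this mix gives (13/20)·(-1) + (7/20)·(-9) = -19/5.
All of Firm B's active replies (Match, Undercut) yield -19/5, and no column does worse for Firm A. The mix makes Firm B indifferent and guarantees -19/5, so it is optimal.

Yes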